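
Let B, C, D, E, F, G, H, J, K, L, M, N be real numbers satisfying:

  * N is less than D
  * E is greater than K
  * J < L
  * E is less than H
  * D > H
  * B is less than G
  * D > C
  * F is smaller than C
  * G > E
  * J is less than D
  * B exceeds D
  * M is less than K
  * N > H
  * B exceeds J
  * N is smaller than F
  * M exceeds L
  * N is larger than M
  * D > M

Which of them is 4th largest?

The consecutive relations fix a unique order: J < L < M < K < E < H < N < F < C < D < B < G.
Counting 4 from the largest end gives C.

C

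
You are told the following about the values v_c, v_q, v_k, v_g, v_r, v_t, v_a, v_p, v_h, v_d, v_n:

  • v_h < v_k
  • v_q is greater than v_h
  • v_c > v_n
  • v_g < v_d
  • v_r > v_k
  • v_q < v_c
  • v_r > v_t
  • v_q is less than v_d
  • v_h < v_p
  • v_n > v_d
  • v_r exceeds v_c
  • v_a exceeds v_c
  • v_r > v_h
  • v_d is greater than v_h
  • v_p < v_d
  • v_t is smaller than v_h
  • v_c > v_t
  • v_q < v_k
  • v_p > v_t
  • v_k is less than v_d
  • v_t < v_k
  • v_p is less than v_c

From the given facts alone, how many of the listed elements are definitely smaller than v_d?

6

Directly below v_d: v_g, v_h, v_q, v_k, v_p.
One step further: v_t (6 so far).
No other element is forced below v_d by the given relations, so the count is 6.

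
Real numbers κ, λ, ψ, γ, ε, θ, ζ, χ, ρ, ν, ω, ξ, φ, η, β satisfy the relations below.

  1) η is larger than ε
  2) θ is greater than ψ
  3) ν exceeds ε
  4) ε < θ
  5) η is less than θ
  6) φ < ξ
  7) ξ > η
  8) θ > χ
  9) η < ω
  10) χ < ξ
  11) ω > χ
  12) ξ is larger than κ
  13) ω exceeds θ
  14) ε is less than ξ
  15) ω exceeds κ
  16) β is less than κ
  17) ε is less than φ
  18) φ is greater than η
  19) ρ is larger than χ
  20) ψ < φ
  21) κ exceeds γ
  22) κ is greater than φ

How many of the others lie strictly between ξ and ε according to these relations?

The relations place ε below ξ. An element lies strictly between them when it is forced above ε and also forced below ξ.
Above ε: {η, φ, θ, κ, ν, ω}. Below ξ: {χ, ψ, γ, η, φ, β, κ}.
Intersection: {η, φ, κ} — 3.

3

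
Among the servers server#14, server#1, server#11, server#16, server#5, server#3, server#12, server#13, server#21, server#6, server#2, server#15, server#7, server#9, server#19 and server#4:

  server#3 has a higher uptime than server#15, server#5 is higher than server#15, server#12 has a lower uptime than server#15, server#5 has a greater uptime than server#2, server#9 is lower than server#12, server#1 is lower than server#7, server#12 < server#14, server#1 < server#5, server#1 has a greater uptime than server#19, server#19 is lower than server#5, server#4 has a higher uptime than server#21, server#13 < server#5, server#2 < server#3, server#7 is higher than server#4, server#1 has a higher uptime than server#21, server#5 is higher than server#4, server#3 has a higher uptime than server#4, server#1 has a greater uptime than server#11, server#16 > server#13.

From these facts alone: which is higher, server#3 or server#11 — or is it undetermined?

undetermined

Following every chain through server#11: above server#11 we get server#1, server#7, server#5.
server#3 is not reached, and no chain runs the other way from server#3 to server#11.
So the given relations leave the order of server#11 and server#3 undetermined.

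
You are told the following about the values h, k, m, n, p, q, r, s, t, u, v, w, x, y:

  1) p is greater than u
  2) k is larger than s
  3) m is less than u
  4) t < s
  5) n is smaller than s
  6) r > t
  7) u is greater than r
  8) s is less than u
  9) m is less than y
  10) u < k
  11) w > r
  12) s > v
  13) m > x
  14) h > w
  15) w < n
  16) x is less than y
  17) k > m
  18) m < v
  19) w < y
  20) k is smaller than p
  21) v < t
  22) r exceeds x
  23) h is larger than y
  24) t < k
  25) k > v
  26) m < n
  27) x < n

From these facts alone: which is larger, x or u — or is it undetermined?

u

x < m and m < v give x < v.
With v < t: x < m < v < t.
Then t < r extends the chain to r.
With r < w: x < m < v < t < r < w.
With w < n: x < m < v < t < r < w < n.
Then n < s extends the chain to s.
Then s < u extends the chain to u.
So u is larger.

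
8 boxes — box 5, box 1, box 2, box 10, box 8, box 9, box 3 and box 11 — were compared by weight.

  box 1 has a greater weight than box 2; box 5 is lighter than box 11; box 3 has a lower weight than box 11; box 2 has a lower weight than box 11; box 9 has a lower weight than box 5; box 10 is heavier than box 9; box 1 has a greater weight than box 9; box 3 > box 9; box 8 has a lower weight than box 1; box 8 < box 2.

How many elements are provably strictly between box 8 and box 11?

1

Chaining upward from box 8 reaches: box 2, box 1.
Chaining downward from box 11 reaches: box 9, box 3, box 2, box 5.
Strictly between box 8 and box 11 are those in both lists: box 2 — 1 element.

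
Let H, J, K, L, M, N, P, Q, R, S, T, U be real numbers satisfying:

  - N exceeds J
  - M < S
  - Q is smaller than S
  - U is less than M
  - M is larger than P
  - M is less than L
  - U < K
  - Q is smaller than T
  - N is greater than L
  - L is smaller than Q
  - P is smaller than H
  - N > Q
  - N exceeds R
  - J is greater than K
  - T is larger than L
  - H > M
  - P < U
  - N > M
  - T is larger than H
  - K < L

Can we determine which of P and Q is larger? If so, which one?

The relevant relations are P < U; U < M; M < L; L < Q.
Chaining these gives P < U < M < L < Q.
So Q is larger.

Q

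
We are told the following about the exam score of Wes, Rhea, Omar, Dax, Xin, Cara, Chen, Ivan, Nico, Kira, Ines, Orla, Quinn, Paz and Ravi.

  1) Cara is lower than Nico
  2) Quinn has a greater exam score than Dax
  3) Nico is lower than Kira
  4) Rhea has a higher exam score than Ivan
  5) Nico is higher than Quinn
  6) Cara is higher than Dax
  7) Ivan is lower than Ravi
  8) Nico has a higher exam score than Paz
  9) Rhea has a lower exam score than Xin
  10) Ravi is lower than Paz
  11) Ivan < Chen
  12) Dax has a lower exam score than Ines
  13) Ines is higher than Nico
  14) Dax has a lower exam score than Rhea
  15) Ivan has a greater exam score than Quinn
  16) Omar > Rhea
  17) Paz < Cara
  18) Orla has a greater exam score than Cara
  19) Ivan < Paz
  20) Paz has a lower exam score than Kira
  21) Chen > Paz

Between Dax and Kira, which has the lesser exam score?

Dax

Dax < Quinn and Quinn < Ivan give Dax < Ivan.
With Ivan < Ravi: Dax < Quinn < Ivan < Ravi.
With Ravi < Paz: Dax < Quinn < Ivan < Ravi < Paz.
With Paz < Cara: Dax < Quinn < Ivan < Ravi < Paz < Cara.
With Cara < Nico: Dax < Quinn < Ivan < Ravi < Paz < Cara < Nico.
With Nico < Kira: Dax < Quinn < Ivan < Ravi < Paz < Cara < Nico < Kira.
So Dax < Kira; Dax is the lower of the two.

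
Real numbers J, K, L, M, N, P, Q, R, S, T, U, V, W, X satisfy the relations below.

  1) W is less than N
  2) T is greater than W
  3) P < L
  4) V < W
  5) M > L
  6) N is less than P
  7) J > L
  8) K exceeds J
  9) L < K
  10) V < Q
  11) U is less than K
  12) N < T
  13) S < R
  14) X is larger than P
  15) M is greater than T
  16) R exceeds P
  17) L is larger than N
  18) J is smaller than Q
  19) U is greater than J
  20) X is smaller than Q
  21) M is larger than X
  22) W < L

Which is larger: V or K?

Following the relations from V: V < W < N < P < L < J < U < K.
So V < K; K is the larger of the two.

K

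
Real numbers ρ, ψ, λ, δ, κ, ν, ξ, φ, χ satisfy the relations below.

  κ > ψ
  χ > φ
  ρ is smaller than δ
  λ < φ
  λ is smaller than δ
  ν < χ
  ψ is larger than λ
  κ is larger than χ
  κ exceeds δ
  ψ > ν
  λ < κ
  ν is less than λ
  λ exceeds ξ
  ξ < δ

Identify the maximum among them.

Chaining downward from κ: directly below it, λ, ψ, χ, δ; then ξ, ν, φ, ρ.
That covers every other element, and nothing is given above κ, so κ is the maximum.

κ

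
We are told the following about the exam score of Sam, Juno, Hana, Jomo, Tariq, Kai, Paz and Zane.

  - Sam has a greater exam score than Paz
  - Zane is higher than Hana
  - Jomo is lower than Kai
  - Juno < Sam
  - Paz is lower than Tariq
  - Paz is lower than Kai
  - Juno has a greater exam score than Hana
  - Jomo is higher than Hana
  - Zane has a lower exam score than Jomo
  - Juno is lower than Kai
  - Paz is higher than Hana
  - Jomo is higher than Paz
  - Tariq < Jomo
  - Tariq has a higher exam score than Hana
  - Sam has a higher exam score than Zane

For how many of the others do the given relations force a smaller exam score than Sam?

Directly below Sam: Paz, Zane, Juno.
One step further: Hana (4 so far).
No other element is forced below Sam by the given relations, so the count is 4.

4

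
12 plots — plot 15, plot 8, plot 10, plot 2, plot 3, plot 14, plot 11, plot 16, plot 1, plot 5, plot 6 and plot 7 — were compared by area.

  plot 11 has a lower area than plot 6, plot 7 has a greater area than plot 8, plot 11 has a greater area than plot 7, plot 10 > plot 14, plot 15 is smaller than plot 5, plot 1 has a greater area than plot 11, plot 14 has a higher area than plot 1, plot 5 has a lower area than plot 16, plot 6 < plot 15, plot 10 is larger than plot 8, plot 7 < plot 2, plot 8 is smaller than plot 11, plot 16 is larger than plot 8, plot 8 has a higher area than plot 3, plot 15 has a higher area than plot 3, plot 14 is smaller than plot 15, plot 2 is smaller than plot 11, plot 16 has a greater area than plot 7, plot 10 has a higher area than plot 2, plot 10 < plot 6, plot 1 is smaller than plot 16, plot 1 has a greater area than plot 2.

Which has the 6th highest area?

Chaining the given pairs: plot 3 < plot 8 < plot 7 < plot 2 < plot 11 < plot 1 < plot 14 < plot 10 < plot 6 < plot 15 < plot 5 < plot 16.
Counting 6 from the largest end gives plot 14.

plot 14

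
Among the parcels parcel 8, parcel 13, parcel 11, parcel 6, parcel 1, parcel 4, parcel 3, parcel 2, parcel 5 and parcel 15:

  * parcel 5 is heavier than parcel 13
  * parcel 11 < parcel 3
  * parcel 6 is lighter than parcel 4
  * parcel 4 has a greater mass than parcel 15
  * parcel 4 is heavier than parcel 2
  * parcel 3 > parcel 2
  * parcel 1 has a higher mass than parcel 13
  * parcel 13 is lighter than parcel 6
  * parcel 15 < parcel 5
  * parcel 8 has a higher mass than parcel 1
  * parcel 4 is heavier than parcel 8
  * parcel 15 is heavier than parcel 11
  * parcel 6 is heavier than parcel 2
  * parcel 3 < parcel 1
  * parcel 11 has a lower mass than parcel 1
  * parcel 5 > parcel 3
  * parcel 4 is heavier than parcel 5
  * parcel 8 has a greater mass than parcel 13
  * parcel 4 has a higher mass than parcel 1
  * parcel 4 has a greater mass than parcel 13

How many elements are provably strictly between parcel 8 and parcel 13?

1

The relations place parcel 13 below parcel 8. An element lies strictly between them when it is forced above parcel 13 and also forced below parcel 8.
Above parcel 13: {parcel 5, parcel 1, parcel 6, parcel 4}. Below parcel 8: {parcel 2, parcel 11, parcel 3, parcel 1}.
Intersection: {parcel 1} — 1.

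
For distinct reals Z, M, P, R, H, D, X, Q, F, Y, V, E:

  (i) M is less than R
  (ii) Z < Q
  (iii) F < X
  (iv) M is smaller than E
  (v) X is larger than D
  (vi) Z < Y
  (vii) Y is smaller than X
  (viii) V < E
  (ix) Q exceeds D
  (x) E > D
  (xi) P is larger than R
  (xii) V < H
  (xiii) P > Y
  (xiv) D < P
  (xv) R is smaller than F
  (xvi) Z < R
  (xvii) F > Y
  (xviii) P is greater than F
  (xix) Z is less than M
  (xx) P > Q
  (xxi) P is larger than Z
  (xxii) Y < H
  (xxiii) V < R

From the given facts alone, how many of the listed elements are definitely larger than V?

6

Directly above V: E, R, H.
One step further: F, P (5 so far).
One step further: X (6 so far).
Nothing else is reachable above V; 6 in all.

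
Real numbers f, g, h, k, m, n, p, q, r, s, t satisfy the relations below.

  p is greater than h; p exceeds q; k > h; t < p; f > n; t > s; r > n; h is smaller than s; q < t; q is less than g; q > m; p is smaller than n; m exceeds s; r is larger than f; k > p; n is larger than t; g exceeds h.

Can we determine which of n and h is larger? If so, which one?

h < s < m < q < t < p < n, by transitivity through s, m, q, t, p.
So n is larger.

n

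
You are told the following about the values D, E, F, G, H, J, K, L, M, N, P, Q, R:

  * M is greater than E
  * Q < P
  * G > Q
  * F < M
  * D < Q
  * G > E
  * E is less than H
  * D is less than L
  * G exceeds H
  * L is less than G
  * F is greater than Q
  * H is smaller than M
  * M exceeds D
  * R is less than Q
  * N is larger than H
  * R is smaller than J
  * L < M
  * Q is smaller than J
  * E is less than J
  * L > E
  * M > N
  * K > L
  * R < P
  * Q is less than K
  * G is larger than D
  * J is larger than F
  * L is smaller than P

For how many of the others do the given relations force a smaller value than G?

Directly below G: D, E, H, L, Q.
One step further: R (6 so far).
Nothing else is reachable below G; 6 in all.

6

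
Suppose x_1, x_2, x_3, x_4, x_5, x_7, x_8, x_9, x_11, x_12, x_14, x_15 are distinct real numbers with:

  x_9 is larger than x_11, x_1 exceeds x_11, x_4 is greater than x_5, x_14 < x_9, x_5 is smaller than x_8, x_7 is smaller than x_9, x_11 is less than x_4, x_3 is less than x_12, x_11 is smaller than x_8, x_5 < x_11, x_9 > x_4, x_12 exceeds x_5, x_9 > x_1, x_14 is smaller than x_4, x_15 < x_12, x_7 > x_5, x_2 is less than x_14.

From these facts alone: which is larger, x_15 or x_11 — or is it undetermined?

Following every chain through x_11: above x_11 we get x_1, x_8, x_4, x_9; below x_11 we get x_5.
x_15 is not reached, and no chain runs the other way from x_15 to x_11.
So the given relations leave the order of x_11 and x_15 undetermined.

undetermined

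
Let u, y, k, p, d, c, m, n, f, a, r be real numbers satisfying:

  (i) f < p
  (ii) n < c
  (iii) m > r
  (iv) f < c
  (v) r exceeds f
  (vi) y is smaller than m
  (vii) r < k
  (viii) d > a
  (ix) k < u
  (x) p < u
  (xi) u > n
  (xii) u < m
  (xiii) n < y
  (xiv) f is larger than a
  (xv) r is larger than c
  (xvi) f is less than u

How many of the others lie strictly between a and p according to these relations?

1

The relations place a below p. An element lies strictly between them when it is forced above a and also forced below p.
Above a: {f, c, r, k, u, m, d}. Below p: {f}.
Intersection: {f} — 1.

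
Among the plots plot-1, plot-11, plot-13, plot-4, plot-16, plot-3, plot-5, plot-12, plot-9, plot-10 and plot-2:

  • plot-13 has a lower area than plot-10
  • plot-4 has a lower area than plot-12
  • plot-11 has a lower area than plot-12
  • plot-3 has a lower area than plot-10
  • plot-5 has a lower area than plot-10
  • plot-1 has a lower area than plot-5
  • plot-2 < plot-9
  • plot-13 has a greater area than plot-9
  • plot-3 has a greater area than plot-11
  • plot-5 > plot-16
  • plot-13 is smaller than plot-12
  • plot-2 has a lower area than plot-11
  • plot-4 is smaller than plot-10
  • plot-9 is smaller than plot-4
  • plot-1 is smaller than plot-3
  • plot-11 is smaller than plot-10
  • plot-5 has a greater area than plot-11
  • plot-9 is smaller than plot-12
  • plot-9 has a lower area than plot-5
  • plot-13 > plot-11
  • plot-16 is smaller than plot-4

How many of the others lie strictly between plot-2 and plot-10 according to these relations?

The relations place plot-2 below plot-10. An element lies strictly between them when it is forced above plot-2 and also forced below plot-10.
Above plot-2: {plot-9, plot-11, plot-4, plot-13, plot-3, plot-5, plot-12}. Below plot-10: {plot-1, plot-9, plot-16, plot-11, plot-4, plot-13, plot-3, plot-5}.
Intersection: {plot-9, plot-11, plot-4, plot-13, plot-3, plot-5} — 6.

6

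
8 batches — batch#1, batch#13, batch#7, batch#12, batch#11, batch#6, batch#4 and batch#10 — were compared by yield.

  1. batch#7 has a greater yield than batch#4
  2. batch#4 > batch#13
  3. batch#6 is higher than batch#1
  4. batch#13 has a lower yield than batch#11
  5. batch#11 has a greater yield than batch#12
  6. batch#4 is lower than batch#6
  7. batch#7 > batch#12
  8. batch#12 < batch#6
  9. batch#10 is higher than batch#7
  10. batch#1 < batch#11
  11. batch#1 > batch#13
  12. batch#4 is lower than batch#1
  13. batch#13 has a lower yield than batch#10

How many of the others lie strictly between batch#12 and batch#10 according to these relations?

Chaining upward from batch#12 reaches: batch#7, batch#11, batch#6.
Chaining downward from batch#10 reaches: batch#13, batch#4, batch#7.
Strictly between batch#12 and batch#10 are those in both lists: batch#7 — 1 element.

1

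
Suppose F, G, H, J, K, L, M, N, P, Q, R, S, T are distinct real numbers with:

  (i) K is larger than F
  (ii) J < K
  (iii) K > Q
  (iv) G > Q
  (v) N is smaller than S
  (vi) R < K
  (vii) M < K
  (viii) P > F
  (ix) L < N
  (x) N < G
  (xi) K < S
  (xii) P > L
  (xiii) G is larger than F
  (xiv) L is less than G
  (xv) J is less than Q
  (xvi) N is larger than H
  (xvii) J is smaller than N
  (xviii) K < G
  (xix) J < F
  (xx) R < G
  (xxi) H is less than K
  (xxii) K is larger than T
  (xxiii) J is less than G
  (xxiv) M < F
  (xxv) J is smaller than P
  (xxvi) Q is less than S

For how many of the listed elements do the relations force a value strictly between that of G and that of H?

2

Chaining upward from H reaches: N, K, S.
Chaining downward from G reaches: J, M, L, T, N, Q, R, F, K.
Strictly between H and G are those in both lists: N, K — 2 elements.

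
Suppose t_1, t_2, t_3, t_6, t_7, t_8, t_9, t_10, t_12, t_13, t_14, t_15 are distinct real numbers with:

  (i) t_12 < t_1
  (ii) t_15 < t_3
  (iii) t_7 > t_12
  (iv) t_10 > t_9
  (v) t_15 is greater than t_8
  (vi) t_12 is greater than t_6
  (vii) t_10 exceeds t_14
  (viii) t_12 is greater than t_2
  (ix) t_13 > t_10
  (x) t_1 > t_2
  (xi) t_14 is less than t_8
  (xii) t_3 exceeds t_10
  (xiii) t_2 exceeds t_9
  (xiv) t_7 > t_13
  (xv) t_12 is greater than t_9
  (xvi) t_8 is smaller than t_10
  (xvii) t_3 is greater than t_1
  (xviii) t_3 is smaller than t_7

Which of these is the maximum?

t_7

t_9 is not greatest since t_9 < t_2; t_2 is not greatest since t_2 < t_12; t_14 is not greatest since t_14 < t_8; t_8 is not greatest since t_8 < t_10; t_6 is not greatest since t_6 < t_12; t_12 is not greatest since t_12 < t_7; t_1 is not greatest since t_1 < t_3; t_15 is not greatest since t_15 < t_3; t_10 is not greatest since t_10 < t_13; t_3 is not greatest since t_3 < t_7; t_13 is not greatest since t_13 < t_7.
Only t_7 has nothing above it, so t_7 is the maximum.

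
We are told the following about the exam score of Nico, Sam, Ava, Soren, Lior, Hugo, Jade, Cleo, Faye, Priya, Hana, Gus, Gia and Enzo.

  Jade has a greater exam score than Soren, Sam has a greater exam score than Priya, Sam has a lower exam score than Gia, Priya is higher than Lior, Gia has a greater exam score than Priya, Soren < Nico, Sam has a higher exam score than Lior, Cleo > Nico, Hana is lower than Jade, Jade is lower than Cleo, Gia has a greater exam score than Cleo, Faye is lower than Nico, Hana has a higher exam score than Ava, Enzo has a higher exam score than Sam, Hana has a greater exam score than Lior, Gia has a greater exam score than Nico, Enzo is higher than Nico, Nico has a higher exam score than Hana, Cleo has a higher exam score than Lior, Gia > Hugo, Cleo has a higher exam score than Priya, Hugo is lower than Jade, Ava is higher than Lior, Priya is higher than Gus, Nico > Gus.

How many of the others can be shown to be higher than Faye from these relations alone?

4

Directly above Faye: Nico.
One step further: Cleo, Gia, Enzo (4 so far).
No other element is forced above Faye by the given relations, so the count is 4.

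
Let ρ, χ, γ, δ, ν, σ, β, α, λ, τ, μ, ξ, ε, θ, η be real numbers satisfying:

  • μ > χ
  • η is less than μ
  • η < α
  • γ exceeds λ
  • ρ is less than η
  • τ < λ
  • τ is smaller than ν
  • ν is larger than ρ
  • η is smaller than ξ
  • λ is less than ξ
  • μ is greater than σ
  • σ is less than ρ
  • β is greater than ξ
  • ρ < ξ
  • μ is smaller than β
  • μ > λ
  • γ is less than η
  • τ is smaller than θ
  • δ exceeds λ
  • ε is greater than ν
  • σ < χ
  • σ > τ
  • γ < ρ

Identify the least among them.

λ is not least since τ < λ; θ is not least since τ < θ; γ is not least since λ < γ; σ is not least since τ < σ; ρ is not least since σ < ρ; η is not least since ρ < η; δ is not least since λ < δ; ν is not least since τ < ν; ξ is not least since λ < ξ; χ is not least since σ < χ; μ is not least since η < μ; ε is not least since ν < ε; β is not least since ξ < β; α is not least since η < α.
Only τ has nothing below it, so τ is the least.

τ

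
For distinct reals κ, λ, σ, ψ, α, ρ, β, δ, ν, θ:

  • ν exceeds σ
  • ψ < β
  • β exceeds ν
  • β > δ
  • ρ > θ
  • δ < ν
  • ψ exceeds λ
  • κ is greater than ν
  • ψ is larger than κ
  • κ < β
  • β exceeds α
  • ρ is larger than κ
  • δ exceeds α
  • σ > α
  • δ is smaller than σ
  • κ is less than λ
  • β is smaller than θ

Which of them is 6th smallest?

The consecutive relations fix a unique order: α < δ < σ < ν < κ < λ < ψ < β < θ < ρ.
The 6th smallest is λ.

λ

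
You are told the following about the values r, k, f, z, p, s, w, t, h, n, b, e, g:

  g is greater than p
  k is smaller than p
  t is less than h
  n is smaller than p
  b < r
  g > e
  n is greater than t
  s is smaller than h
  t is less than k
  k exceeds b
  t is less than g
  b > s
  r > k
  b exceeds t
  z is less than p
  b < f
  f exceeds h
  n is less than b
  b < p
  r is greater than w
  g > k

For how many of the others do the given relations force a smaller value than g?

8

The elements the relations force below g are t, e, z, n, s, b, k, p — no chain reaches any other.
That is 8.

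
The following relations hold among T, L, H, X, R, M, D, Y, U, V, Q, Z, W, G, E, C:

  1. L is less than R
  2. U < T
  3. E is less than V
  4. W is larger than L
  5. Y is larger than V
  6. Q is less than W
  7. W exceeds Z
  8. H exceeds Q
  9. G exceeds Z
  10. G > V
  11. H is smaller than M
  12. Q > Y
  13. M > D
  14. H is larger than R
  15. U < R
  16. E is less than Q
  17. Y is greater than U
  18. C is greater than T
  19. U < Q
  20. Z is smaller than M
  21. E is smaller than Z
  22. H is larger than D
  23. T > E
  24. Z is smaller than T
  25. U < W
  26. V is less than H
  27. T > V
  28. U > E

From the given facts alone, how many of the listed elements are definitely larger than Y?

The elements the relations force above Y are Q, H, W, M — no chain reaches any other.
That is 4.

4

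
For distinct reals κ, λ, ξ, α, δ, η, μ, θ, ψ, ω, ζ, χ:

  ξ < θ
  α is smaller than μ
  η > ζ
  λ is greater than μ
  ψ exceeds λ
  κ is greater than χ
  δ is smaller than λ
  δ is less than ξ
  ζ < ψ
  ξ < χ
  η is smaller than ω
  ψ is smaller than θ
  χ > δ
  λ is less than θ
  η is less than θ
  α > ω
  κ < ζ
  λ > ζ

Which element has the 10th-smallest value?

Chaining the given pairs: δ < ξ < χ < κ < ζ < η < ω < α < μ < λ < ψ < θ.
Counting 10 from the smallest end gives λ.

λ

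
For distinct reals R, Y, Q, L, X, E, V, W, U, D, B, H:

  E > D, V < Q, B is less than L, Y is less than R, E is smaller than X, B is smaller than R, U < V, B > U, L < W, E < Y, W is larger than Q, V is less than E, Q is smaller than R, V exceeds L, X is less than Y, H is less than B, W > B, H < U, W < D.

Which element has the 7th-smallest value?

W

The consecutive relations fix a unique order: H < U < B < L < V < Q < W < D < E < X < Y < R.
The 7th smallest is W.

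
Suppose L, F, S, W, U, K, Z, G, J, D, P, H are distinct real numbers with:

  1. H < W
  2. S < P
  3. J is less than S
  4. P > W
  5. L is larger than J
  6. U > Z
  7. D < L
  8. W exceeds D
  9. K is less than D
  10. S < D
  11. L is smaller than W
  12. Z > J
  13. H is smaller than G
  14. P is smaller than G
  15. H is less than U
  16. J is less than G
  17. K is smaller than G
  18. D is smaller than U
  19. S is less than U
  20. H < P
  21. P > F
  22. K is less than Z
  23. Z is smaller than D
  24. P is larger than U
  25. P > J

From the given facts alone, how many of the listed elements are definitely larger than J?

Directly above J: S, Z, L, P, G.
One step further: D, U, W (8 so far).
Nothing else is reachable above J; 8 in all.

8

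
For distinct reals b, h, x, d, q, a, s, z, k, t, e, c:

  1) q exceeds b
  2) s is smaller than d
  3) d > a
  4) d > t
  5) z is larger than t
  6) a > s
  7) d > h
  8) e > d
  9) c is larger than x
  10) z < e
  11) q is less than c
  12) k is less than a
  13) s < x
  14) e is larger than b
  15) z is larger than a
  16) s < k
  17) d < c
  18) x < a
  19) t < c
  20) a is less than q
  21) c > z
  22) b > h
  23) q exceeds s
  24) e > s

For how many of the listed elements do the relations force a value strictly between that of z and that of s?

The relations place s below z. An element lies strictly between them when it is forced above s and also forced below z.
Above s: {k, x, a, q, d, c, e}. Below z: {k, x, a, t}.
Intersection: {k, x, a} — 3.

3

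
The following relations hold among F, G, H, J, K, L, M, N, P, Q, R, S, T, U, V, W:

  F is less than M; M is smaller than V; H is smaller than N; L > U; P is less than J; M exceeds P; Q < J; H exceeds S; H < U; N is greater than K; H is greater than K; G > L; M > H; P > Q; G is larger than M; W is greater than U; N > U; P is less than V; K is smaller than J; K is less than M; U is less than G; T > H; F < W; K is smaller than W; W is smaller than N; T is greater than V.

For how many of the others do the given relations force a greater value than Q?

6

The elements the relations force above Q are P, J, M, V, G, T — no chain reaches any other.
That is 6.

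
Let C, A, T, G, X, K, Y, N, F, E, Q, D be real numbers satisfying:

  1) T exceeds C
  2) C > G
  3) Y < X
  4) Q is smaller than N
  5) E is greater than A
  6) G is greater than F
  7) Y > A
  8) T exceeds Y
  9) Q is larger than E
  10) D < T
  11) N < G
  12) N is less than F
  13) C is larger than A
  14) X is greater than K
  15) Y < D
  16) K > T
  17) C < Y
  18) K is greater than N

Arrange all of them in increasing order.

A < E < Q < N < F < G < C < Y < D < T < K < X

Nothing is placed below A, so it is least; from there A < E; E < Q; Q < N; N < F; F < G; G < C; C < Y; Y < D; D < T; T < K; K < X, each given directly.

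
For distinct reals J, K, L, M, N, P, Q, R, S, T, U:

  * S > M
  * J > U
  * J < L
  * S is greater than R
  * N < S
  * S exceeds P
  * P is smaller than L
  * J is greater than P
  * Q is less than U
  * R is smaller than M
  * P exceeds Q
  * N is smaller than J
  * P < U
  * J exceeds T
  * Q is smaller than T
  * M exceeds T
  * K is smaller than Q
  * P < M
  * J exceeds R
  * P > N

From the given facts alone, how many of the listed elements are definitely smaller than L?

8

Directly below L: P, J.
One step further: N, Q, T, R, U (7 so far).
One step further: K (8 so far).
Nothing else is reachable below L; 8 in all.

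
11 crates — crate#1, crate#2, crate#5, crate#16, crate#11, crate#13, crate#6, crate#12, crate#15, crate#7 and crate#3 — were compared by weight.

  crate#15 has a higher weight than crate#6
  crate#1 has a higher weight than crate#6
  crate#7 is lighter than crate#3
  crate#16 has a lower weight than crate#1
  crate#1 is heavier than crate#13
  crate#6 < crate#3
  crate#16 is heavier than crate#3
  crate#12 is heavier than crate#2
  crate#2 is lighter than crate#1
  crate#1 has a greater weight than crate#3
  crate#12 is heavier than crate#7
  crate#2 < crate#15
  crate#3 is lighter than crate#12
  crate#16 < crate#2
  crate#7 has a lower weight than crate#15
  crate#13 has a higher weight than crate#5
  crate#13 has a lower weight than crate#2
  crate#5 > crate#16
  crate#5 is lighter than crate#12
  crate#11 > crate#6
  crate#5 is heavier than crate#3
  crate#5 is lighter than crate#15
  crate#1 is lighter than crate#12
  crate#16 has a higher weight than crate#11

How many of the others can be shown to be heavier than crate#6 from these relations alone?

9

The elements the relations force above crate#6 are crate#11, crate#3, crate#16, crate#5, crate#13, crate#2, crate#1, crate#15, crate#12 — no chain reaches any other.
That is 9.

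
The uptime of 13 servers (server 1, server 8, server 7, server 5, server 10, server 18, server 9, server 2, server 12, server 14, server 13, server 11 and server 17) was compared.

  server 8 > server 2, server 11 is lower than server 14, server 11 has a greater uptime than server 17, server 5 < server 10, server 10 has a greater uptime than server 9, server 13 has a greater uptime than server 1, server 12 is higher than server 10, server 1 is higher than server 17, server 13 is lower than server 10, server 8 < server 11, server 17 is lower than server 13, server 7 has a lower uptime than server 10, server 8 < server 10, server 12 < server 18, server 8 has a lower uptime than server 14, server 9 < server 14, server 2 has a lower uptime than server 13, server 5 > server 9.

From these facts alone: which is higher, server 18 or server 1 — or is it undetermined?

The relevant relations are server 1 < server 13; server 13 < server 10; server 10 < server 12; server 12 < server 18.
Together: server 1 < server 13 < server 10 < server 12 < server 18.
So server 18 is higher.

server 18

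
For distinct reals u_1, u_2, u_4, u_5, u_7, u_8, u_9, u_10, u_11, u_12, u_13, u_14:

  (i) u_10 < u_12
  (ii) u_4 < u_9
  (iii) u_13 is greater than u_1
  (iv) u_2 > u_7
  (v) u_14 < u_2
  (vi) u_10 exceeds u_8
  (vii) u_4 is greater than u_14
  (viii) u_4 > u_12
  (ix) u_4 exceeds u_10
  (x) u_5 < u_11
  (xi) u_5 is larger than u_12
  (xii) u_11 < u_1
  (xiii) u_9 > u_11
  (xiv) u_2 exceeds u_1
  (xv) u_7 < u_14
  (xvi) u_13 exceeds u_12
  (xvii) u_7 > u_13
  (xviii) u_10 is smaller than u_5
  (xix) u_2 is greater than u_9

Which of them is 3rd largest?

The consecutive relations fix a unique order: u_8 < u_10 < u_12 < u_5 < u_11 < u_1 < u_13 < u_7 < u_14 < u_4 < u_9 < u_2.
The 3rd largest is u_4.

u_4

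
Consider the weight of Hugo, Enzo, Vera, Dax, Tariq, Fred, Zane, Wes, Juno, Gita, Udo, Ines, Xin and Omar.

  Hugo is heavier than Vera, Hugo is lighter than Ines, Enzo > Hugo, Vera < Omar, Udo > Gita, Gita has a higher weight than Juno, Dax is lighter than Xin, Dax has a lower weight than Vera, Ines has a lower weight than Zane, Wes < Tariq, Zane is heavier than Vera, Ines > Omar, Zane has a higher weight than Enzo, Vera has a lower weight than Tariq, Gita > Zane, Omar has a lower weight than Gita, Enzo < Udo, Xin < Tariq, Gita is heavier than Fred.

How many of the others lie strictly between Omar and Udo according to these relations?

3

Chaining upward from Omar reaches: Ines, Zane, Gita.
Chaining downward from Udo reaches: Dax, Vera, Fred, Hugo, Juno, Enzo, Ines, Zane, Gita.
Strictly between Omar and Udo are those in both lists: Ines, Zane, Gita — 3 elements.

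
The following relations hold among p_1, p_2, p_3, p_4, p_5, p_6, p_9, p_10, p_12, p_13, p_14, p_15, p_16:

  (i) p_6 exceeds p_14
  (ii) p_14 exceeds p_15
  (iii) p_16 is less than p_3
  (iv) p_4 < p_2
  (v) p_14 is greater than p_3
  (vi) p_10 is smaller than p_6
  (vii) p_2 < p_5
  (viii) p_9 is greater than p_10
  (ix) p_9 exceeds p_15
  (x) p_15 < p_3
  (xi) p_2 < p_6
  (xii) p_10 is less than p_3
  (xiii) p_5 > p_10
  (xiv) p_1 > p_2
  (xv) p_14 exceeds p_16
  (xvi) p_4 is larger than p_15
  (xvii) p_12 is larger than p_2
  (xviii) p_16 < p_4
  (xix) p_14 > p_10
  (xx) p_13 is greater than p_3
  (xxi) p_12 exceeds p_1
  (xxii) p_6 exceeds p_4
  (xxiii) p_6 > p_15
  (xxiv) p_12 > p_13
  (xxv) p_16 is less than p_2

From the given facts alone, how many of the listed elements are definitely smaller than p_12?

The elements the relations force below p_12 are p_16, p_15, p_10, p_3, p_4, p_2, p_13, p_1 — no chain reaches any other.
That is 8.

8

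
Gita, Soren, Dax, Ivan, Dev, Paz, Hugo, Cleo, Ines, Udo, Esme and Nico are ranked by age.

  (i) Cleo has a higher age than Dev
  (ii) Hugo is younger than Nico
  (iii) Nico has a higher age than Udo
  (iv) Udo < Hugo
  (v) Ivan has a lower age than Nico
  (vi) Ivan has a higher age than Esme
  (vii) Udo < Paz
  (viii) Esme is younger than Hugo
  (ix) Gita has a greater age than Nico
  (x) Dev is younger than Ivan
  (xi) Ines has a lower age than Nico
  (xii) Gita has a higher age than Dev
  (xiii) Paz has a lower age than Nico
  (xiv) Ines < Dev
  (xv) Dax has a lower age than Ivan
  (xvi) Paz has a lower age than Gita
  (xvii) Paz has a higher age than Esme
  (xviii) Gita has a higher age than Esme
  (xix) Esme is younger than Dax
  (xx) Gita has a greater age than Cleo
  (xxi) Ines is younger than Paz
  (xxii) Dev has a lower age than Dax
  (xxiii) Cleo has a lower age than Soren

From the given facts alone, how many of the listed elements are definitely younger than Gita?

10

The elements the relations force below Gita are Udo, Ines, Esme, Dev, Cleo, Dax, Paz, Ivan, Hugo, Nico — no chain reaches any other.
That is 10.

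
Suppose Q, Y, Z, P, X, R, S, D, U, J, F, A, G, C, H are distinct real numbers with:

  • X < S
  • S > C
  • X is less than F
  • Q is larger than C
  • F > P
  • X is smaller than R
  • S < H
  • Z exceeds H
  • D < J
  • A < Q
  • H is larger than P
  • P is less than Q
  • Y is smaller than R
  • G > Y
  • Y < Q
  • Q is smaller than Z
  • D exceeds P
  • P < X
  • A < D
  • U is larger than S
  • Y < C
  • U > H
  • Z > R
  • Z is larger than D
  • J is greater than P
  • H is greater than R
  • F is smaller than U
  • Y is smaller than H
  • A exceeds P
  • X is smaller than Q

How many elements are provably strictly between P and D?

The relations place P below D. An element lies strictly between them when it is forced above P and also forced below D.
Above P: {A, X, F, Q, S, R, H, J, Z, U}. Below D: {A}.
Intersection: {A} — 1.

1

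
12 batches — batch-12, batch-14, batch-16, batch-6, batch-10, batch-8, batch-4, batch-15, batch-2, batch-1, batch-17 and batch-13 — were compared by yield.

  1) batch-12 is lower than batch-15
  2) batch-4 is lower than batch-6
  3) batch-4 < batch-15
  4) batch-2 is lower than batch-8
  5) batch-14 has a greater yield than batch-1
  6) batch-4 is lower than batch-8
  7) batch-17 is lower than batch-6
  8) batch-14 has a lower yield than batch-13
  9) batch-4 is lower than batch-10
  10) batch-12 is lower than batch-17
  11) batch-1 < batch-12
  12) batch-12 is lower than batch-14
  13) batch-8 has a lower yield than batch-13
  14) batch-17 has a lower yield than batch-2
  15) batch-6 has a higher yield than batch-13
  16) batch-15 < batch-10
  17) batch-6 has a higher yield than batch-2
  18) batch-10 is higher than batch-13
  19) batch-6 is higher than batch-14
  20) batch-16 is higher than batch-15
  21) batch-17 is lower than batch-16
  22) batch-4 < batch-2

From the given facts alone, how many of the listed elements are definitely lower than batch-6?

The elements the relations force below batch-6 are batch-1, batch-12, batch-4, batch-17, batch-14, batch-2, batch-8, batch-13 — no chain reaches any other.
That is 8.

8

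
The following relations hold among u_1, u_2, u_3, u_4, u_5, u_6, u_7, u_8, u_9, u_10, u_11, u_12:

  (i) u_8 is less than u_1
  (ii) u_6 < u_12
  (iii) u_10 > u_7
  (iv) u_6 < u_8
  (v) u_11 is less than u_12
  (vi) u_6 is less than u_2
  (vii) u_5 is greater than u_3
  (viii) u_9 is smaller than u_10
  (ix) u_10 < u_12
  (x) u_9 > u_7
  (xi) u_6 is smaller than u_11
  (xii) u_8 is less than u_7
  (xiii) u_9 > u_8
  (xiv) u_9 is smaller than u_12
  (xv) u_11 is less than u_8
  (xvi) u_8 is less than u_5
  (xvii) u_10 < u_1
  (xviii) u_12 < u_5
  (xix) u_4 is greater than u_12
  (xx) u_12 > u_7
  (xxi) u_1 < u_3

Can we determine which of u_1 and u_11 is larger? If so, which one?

u_1

u_11 < u_8 and u_8 < u_7 give u_11 < u_7.
Then u_7 < u_9 extends the chain to u_9.
With u_9 < u_10: u_11 < u_8 < u_7 < u_9 < u_10.
Then u_10 < u_1 extends the chain to u_1.
So u_1 is larger.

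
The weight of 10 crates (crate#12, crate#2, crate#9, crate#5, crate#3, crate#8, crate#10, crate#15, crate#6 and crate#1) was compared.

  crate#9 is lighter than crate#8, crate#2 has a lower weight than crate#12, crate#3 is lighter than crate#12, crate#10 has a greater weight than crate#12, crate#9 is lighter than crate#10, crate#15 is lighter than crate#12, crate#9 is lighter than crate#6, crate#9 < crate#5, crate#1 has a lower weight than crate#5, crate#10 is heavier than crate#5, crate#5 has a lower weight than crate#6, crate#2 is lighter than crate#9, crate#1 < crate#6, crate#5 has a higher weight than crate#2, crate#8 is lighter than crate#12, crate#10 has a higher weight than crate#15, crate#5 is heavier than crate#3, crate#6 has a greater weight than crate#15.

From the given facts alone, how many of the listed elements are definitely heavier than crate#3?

4

From crate#3 the given relations immediately reach crate#5, crate#12.
From those, crate#6, crate#10 — 4 in total.
Nothing else is reachable above crate#3; 4 in all.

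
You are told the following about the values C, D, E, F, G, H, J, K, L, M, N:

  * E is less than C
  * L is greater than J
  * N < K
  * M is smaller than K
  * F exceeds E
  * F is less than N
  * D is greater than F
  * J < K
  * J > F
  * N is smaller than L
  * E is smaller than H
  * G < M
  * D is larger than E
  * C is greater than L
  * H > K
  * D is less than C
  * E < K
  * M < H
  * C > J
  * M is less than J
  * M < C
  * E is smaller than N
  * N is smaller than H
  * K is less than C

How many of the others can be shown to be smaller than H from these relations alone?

From H the given relations immediately reach E, N, M, K.
From those, G, F, J — 7 in total.
No other element is forced below H by the given relations, so the count is 7.

7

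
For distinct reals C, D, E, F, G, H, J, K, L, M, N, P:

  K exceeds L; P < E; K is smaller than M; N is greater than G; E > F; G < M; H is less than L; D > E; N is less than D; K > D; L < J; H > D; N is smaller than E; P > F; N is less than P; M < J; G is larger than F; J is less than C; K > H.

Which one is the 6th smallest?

Chaining the given pairs: F < G < N < P < E < D < H < L < K < M < J < C.
The 6th smallest is D.

D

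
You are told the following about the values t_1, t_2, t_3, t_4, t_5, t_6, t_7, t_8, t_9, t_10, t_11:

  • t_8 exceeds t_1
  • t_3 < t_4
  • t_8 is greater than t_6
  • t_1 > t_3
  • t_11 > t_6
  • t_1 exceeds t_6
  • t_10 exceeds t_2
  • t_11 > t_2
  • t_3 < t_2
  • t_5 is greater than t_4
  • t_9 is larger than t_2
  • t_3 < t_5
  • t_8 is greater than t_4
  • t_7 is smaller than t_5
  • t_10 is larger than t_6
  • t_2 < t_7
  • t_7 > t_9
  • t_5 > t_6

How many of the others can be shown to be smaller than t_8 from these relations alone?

4

From t_8 the given relations immediately reach t_6, t_4, t_1.
From those, t_3 — 4 in total.
Nothing else is reachable below t_8; 4 in all.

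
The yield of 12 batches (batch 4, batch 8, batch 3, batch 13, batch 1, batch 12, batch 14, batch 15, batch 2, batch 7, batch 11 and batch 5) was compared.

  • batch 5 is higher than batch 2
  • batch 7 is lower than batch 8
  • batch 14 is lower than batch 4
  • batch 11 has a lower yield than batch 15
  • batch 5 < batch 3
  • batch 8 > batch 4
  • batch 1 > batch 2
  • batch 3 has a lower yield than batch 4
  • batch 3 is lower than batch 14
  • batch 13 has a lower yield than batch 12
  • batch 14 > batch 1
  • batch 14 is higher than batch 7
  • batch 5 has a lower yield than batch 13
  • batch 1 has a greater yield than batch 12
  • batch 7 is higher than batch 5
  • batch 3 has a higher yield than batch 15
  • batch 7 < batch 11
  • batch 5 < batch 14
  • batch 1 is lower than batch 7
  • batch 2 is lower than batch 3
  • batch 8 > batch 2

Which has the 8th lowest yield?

Chaining the given pairs: batch 2 < batch 5 < batch 13 < batch 12 < batch 1 < batch 7 < batch 11 < batch 15 < batch 3 < batch 14 < batch 4 < batch 8.
Counting 8 from the smallest end gives batch 15.

batch 15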